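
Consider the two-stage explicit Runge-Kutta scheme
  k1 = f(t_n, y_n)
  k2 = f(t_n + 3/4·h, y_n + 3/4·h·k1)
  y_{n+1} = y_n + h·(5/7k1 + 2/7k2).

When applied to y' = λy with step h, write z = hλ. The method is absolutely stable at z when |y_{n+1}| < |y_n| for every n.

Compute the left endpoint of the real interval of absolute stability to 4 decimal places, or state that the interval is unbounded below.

Set f=λy, z=hλ:
  k1=λy_n ⇒ h·k1=z·y_n;  k2=λ(1+3/4z)y_n ⇒ h·k2=z(1+3/4z)y_n
  y_{n+1}/y_n = 1 + 5/7z + 2/7z(1+3/4z) = 1 + z + 3/14z²
  so R(z) = 1 + z + 3/14z².

Need |R(x)|<1, x<0.
x=-1: |R|=0.2143
R=1: x+3/14x²=0 ⇒ x=−14/3=-4.6667; min R=1−1/(4·3/14)=-0.1667>−1
Confirm numerically:
  x=-4.469: |R|=0.81071 <1
  x=-3.826: |R|=0.31077 <1
  x=-2.834: |R|=0.11295 <1
  x=-2.109: |R|=0.15588 <1
  x=-4.998: |R|=1.35486 >1
  x=-4.852: |R|=1.19269 >1
Stable set (-4.6667, 0).

left endpoint -4.6667.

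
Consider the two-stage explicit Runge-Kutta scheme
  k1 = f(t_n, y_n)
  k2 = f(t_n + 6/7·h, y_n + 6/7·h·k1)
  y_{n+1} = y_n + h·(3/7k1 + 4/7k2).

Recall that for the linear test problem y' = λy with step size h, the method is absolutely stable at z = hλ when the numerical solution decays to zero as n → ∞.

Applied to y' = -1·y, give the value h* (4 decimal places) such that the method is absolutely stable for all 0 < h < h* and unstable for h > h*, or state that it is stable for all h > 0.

Set f=λy, z=hλ:
  k1=λy_n ⇒ h·k1=z·y_n;  k2=λ(1+6/7z)y_n ⇒ h·k2=z(1+6/7z)y_n
  y_{n+1}/y_n = 1 + 3/7z + 4/7z(1+6/7z) = 1 + z + 24/49z²
  ⇒ R(z) = 1 + z + 24/49z².

Need |R(x)|<1, x<0.
x=-1.08: |R|=0.4913
R=1: x+24/49x²=0 ⇒ x=−49/24=-2.0417; min R=1−1/(4·24/49)=0.4896>−1
Confirm numerically:
  x=-2.006: |R|=0.96496 <1
  x=-1.739: |R|=0.74220 <1
  x=-1.125: |R|=0.49490 <1
  x=-2.560: |R|=1.64993 >1
  x=-2.290: |R|=1.27854 >1
Stable set (-2.0417, 0).

(-2.0417,0); λ=-1 ⇒ h* = (49/24)/1 = 2.0417.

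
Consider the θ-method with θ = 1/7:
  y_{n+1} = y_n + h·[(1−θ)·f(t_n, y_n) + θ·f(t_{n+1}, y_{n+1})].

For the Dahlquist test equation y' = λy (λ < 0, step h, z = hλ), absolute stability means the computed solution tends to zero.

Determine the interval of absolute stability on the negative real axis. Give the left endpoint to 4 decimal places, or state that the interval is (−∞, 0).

(-2.8000, 0).

Set f=λy, z=hλ:
  y_{n+1} = y_n + z·[6/7·y_n + 1/7·y_{n+1}] ⇒ (1 − 1/7z)y_{n+1} = (1 + 6/7z)y_n
  ⇒ R(z) = (1 + 6/7z)/(1 − 1/7z).

Solve |R(x)|<1 on ℝ⁻.
x=-0.95: |R|=0.1635
R=−1: 1+6/7x = −1+1/7x ⇒ -5/7x=2 ⇒ x=2/(-5/7)=-2.8000
Confirm numerically:
  x=-1.916: |R|=0.50426 <1
  x=-1.666: |R|=0.34572 <1
  x=-1.447: |R|=0.19912 <1
  x=-1.430: |R|=0.18743 <1
  x=-3.293: |R|=1.23948 >1
  x=-2.858: |R|=1.02942 >1
Interval (-2.8000, 0).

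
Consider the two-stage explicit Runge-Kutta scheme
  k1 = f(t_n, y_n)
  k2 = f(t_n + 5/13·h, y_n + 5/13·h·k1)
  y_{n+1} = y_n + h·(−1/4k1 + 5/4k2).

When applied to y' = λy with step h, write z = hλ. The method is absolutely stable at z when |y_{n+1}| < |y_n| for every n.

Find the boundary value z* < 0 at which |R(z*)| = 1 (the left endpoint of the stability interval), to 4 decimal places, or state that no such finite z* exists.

z* = -2.0800.

Set f=λy, z=hλ:
  k1=λy_n ⇒ h·k1=z·y_n;  k2=λ(1+5/13z)y_n ⇒ h·k2=z(1+5/13z)y_n
  y_{n+1}/y_n = 1 − 1/4z + 5/4z(1+5/13z) = 1 + z + 25/52z²
  ⇒ R(z) = 1 + z + 25/52z².

Need |R(x)|<1, x<0.
x=-0.84: |R|=0.4992
R=1: x+25/52x²=0 ⇒ x=−52/25=-2.0800; min R=1−1/(4·25/52)=0.4800>−1
Confirm numerically:
  x=-1.767: |R|=0.73410 <1
  x=-1.405: |R|=0.54405 <1
  x=-0.885: |R|=0.49155 <1
  x=-2.676: |R|=1.76678 >1
  x=-2.458: |R|=1.44669 >1
  x=-2.172: |R|=1.09607 >1
So |R|<1 on (-2.0800, 0).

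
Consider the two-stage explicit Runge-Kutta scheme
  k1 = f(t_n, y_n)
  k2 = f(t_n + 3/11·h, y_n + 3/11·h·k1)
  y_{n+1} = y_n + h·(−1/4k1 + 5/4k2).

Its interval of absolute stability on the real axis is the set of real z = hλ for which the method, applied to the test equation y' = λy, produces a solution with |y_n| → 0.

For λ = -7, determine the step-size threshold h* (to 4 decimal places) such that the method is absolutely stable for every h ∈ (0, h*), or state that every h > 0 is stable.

(-2.9333,0); λ=-7 ⇒ h* = (44/15)/7 = 0.4190.

On y'=λy, z=hλ:
  k1=λy_n ⇒ h·k1=z·y_n;  k2=λ(1+3/11z)y_n ⇒ h·k2=z(1+3/11z)y_n
  y_{n+1}/y_n = 1 − 1/4z + 5/4z(1+3/11z) = 1 + z + 15/44z²
  Hence R(z) = 1 + z + 15/44z².

Boundary: |R(x)|=1, x<0.
x=-0.95: |R|=0.3577
R=1: x+15/44x²=0 ⇒ x=−44/15=-2.9333; min R=1−1/(4·15/44)=0.2667>−1
Confirm numerically:
  x=-2.706: |R|=0.79028 <1
  x=-2.668: |R|=0.75867 <1
  x=-1.526: |R|=0.26787 <1
  x=-3.401: |R|=1.54223 >1
  x=-3.348: |R|=1.47329 >1
Stable set (-2.9333, 0).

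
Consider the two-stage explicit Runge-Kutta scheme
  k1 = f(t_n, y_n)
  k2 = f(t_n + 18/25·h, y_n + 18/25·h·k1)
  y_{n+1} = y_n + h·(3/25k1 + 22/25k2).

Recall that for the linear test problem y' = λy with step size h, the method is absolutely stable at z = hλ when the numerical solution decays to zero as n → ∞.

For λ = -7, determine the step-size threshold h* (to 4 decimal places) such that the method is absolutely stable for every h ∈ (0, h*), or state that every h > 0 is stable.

Set f=λy, z=hλ:
  k1=λy_n ⇒ h·k1=z·y_n;  k2=λ(1+18/25z)y_n ⇒ h·k2=z(1+18/25z)y_n
  y_{n+1}/y_n = 1 + 3/25z + 22/25z(1+18/25z) = 1 + z + 396/625z²
  ⇒ R(z) = 1 + z + 396/625z².

Solve |R(x)|<1 on ℝ⁻.
x=-0.57: |R|=0.6359
R=1: x+396/625x²=0 ⇒ x=−625/396=-1.5783; min R=1−1/(4·396/625)=0.6054>−1
Confirm numerically:
  x=-1.213: |R|=0.71926 <1
  x=-0.875: |R|=0.61010 <1
  x=-0.768: |R|=0.60571 <1
  x=-2.017: |R|=1.56067 >1
  x=-1.760: |R|=1.20264 >1
  x=-1.621: |R|=1.04387 >1
Stable set (-1.5783, 0).

(-1.5783,0); λ=-7 ⇒ h* = (625/396)/7 = 0.2255.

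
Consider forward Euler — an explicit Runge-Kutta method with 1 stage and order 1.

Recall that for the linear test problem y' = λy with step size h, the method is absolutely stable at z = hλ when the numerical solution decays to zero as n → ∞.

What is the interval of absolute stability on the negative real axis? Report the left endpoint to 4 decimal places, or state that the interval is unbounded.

z∈(-2.0000,0).

With y'=λy (z=hλ):
  order 1, 1-stage ⇒ R(z)=1+z
  (e.g. R(-0.88)=0.12000, |R|=0.12000)

Solve |R(x)|<1 on ℝ⁻.
x=-0.88: |R|=0.1200
|R(-2.12)|=1.1200 |R(-1.97)|=0.9700 |R(-1.78)|=0.7800
Bisect:
  x_lo=-2.4043 |R|=1.4043  x_hi=-0.2207 |R|=0.7793
  mid=-1.31247 |R|=0.31247 →hi
  mid=-1.85837 |R|=0.85837 →hi
  mid=-2.13132 |R|=1.13132 →lo
  mid=-1.99485 |R|=0.99485 →hi
  mid=-2.06308 |R|=1.06308 →lo
  mid=-2.02896 |R|=1.02896 →lo
  mid=-2.01191 |R|=1.01191 →lo
  mid=-2.00338 |R|=1.00338 →lo
  mid=-1.99911 |R|=0.99911 →hi
  ...
  [-2.00004,-1.99991] ⇒ x*=-2.0000
Interval (-2.0000, 0).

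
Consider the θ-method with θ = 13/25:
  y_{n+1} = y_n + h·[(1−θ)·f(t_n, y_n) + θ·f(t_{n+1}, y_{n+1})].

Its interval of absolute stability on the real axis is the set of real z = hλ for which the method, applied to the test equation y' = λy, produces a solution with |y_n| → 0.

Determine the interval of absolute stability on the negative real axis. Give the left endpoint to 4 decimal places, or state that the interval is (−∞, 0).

Test eqn y'=λy, z=hλ:
  y_{n+1} = y_n + z·[12/25·y_n + 13/25·y_{n+1}] ⇒ (1 − 13/25z)y_{n+1} = (1 + 12/25z)y_n
  Hence R(z) = (1 + 12/25z)/(1 − 13/25z).

Find x<0 with |R(x)|<1.
x=-0.83: |R|=0.4202
x=-2: |R|=0.0196
x=-10: |R|=0.6129
x=-100: |R|=0.8868
θ=13/25≥1/2 ⇒ |1+12/25x|<|1−13/25x| ∀x<0 ⇒ unbounded interval.

unbounded; (−∞, 0).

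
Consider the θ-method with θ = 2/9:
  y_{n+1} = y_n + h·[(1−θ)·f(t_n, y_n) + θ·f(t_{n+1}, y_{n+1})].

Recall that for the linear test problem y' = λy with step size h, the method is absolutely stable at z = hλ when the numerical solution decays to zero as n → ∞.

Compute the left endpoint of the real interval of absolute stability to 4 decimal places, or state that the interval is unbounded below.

left endpoint -3.6000.

Test eqn y'=λy, z=hλ:
  y_{n+1} = y_n + z·[7/9·y_n + 2/9·y_{n+1}] ⇒ (1 − 2/9z)y_{n+1} = (1 + 7/9z)y_n
  so R(z) = (1 + 7/9z)/(1 − 2/9z).

Need |R(x)|<1, x<0.
x=-1.77: |R|=0.2703
R=−1: 1+7/9x = −1+2/9x ⇒ -5/9x=2 ⇒ x=2/(-5/9)=-3.6000
Confirm numerically:
  x=-3.135: |R|=0.84774 <1
  x=-2.287: |R|=0.51635 <1
  x=-1.783: |R|=0.27702 <1
  x=-1.451: |R|=0.09721 <1
  x=-4.005: |R|=1.11905 >1
  x=-3.984: |R|=1.11315 >1
  x=-3.703: |R|=1.03139 >1
Stable set (-3.6000, 0).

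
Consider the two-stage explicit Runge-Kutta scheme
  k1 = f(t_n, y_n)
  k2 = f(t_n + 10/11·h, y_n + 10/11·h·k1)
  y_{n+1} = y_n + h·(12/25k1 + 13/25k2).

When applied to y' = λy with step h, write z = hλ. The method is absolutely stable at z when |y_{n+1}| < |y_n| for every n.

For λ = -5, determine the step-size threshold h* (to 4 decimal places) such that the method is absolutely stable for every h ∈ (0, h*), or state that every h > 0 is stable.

With y'=λy (z=hλ):
  k1=λy_n ⇒ h·k1=z·y_n;  k2=λ(1+10/11z)y_n ⇒ h·k2=z(1+10/11z)y_n
  y_{n+1}/y_n = 1 + 12/25z + 13/25z(1+10/11z) = 1 + z + 26/55z²
  so R(z) = 1 + z + 26/55z².

Find x<0 with |R(x)|<1.
x=-1.1: |R|=0.4720
R=1: x+26/55x²=0 ⇒ x=−55/26=-2.1154; min R=1−1/(4·26/55)=0.4712>−1
Confirm numerically:
  x=-1.879: |R|=0.79003 <1
  x=-1.200: |R|=0.48073 <1
  x=-0.963: |R|=0.47539 <1
  x=-0.931: |R|=0.47874 <1
  x=-2.703: |R|=1.75084 >1
  x=-2.246: |R|=1.13868 >1
  x=-2.230: |R|=1.12083 >1
So |R|<1 on (-2.1154, 0).

(-2.1154,0); λ=-5 ⇒ h* = (55/26)/5 = 0.4231.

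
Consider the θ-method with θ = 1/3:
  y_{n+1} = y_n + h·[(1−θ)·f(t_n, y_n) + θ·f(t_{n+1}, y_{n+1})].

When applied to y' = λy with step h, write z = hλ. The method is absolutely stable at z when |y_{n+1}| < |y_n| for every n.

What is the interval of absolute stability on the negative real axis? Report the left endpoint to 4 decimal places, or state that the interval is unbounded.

On y'=λy, z=hλ:
  y_{n+1} = y_n + z·[2/3·y_n + 1/3·y_{n+1}] ⇒ (1 − 1/3z)y_{n+1} = (1 + 2/3z)y_n
  R(z) = (1 + 2/3z)/(1 − 1/3z).

Boundary: |R(x)|=1, x<0.
x=-1.24: |R|=0.1226
R=−1: 1+2/3x = −1+1/3x ⇒ -1/3x=2 ⇒ x=2/(-1/3)=-6.0000
Confirm numerically:
  x=-4.298: |R|=0.76679 <1
  x=-3.694: |R|=0.65551 <1
  x=-2.591: |R|=0.39027 <1
  x=-6.540: |R|=1.05660 >1
  x=-6.481: |R|=1.05073 >1
Stable set (-6.0000, 0).

z∈(-6.0000,0).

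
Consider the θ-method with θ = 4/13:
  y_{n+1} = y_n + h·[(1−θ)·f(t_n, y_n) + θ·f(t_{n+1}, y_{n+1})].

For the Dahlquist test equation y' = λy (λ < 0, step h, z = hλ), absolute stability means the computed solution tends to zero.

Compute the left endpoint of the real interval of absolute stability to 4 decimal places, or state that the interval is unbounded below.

Test eqn y'=λy, z=hλ:
  y_{n+1} = y_n + z·[9/13·y_n + 4/13·y_{n+1}] ⇒ (1 − 4/13z)y_{n+1} = (1 + 9/13z)y_n
  ⇒ R(z) = (1 + 9/13z)/(1 − 4/13z).

Boundary: |R(x)|=1, x<0.
x=-0.9: |R|=0.2952
R=−1: 1+9/13x = −1+4/13x ⇒ -5/13x=2 ⇒ x=2/(-5/13)=-5.2000
Confirm numerically:
  x=-4.801: |R|=0.93805 <1
  x=-4.056: |R|=0.80427 <1
  x=-3.218: |R|=0.61696 <1
  x=-5.524: |R|=1.04616 >1
  x=-5.498: |R|=1.04258 >1
So |R|<1 on (-5.2000, 0).

left endpoint -5.2000.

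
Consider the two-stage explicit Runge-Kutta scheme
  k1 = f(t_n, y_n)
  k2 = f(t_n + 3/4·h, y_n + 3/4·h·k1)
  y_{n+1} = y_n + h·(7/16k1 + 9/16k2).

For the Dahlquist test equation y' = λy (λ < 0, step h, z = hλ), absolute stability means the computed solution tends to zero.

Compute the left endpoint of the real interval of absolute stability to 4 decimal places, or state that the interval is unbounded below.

z* = -2.3704.

With y'=λy (z=hλ):
  k1=λy_n ⇒ h·k1=z·y_n;  k2=λ(1+3/4z)y_n ⇒ h·k2=z(1+3/4z)y_n
  y_{n+1}/y_n = 1 + 7/16z + 9/16z(1+3/4z) = 1 + z + 27/64z²
  ⇒ R(z) = 1 + z + 27/64z².

Find x<0 with |R(x)|<1.
x=-0.44: |R|=0.6417
R=1: x+27/64x²=0 ⇒ x=−64/27=-2.3704; min R=1−1/(4·27/64)=0.4074>−1
Confirm numerically:
  x=-2.160: |R|=0.80830 <1
  x=-2.093: |R|=0.75509 <1
  x=-1.385: |R|=0.42425 <1
  x=-2.829: |R|=1.54737 >1
  x=-2.721: |R|=1.40250 >1
  x=-2.463: |R|=1.09625 >1
Stable set (-2.3704, 0).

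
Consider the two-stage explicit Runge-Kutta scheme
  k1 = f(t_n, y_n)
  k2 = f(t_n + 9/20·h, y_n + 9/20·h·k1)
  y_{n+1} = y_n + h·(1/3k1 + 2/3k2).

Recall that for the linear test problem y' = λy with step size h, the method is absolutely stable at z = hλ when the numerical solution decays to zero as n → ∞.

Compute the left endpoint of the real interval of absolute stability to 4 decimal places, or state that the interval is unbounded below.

Test eqn y'=λy, z=hλ:
  k1=λy_n ⇒ h·k1=z·y_n;  k2=λ(1+9/20z)y_n ⇒ h·k2=z(1+9/20z)y_n
  y_{n+1}/y_n = 1 + 1/3z + 2/3z(1+9/20z) = 1 + z + 3/10z²
  Hence R(z) = 1 + z + 3/10z².

Solve |R(x)|<1 on ℝ⁻.
x=-1: |R|=0.3000
R=1: x+3/10x²=0 ⇒ x=−10/3=-3.3333; min R=1−1/(4·3/10)=0.1667>−1
Confirm numerically:
  x=-3.006: |R|=0.70481 <1
  x=-2.630: |R|=0.44507 <1
  x=-2.421: |R|=0.33737 <1
  x=-1.410: |R|=0.18643 <1
  x=-3.705: |R|=1.41311 >1
  x=-3.616: |R|=1.30664 >1
  x=-3.482: |R|=1.15530 >1
So |R|<1 on (-3.3333, 0).

left endpoint -3.3333.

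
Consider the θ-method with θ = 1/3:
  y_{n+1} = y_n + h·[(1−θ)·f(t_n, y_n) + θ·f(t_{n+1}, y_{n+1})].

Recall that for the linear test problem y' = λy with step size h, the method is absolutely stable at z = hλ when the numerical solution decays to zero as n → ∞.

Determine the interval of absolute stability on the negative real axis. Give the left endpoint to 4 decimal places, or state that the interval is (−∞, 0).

z∈(-6.0000,0).

Test eqn y'=λy, z=hλ:
  y_{n+1} = y_n + z·[2/3·y_n + 1/3·y_{n+1}] ⇒ (1 − 1/3z)y_{n+1} = (1 + 2/3z)y_n
  R(z) = (1 + 2/3z)/(1 − 1/3z).

Find x<0 with |R(x)|<1.
x=-1.27: |R|=0.1077
R=−1: 1+2/3x = −1+1/3x ⇒ -1/3x=2 ⇒ x=2/(-1/3)=-6.0000
Confirm numerically:
  x=-4.310: |R|=0.76881 <1
  x=-3.660: |R|=0.64865 <1
  x=-2.577: |R|=0.38623 <1
  x=-6.339: |R|=1.03630 >1
  x=-6.220: |R|=1.02386 >1
  x=-6.087: |R|=1.00957 >1
Interval (-6.0000, 0).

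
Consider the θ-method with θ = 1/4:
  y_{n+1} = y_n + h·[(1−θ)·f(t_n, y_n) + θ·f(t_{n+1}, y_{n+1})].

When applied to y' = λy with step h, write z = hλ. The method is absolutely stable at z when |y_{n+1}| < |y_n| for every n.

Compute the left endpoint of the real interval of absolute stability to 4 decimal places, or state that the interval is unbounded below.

Test eqn y'=λy, z=hλ:
  y_{n+1} = y_n + z·[3/4·y_n + 1/4·y_{n+1}] ⇒ (1 − 1/4z)y_{n+1} = (1 + 3/4z)y_n
  so R(z) = (1 + 3/4z)/(1 − 1/4z).

Solve |R(x)|<1 on ℝ⁻.
x=-1.54: |R|=0.1119
R=−1: 1+3/4x = −1+1/4x ⇒ -1/2x=2 ⇒ x=2/(-1/2)=-4.0000
Confirm numerically:
  x=-3.741: |R|=0.93308 <1
  x=-3.480: |R|=0.86096 <1
  x=-2.650: |R|=0.59398 <1
  x=-4.502: |R|=1.11809 >1
  x=-4.249: |R|=1.06037 >1
Interval (-4.0000, 0).

z* = -4.0000.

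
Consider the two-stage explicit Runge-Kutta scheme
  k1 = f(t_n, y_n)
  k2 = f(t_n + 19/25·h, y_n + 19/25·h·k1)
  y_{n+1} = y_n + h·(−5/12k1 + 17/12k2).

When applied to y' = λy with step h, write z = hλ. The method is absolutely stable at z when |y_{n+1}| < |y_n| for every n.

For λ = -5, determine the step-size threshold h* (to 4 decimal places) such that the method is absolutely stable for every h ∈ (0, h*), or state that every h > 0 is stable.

(-0.9288,0); λ=-5 ⇒ h* = (300/323)/5 = 0.1858.

On y'=λy, z=hλ:
  k1=λy_n ⇒ h·k1=z·y_n;  k2=λ(1+19/25z)y_n ⇒ h·k2=z(1+19/25z)y_n
  y_{n+1}/y_n = 1 − 5/12z + 17/12z(1+19/25z) = 1 + z + 323/300z²
  R(z) = 1 + z + 323/300z².

Need |R(x)|<1, x<0.
x=-1.4: |R|=1.7103
R=1: x+323/300x²=0 ⇒ x=−300/323=-0.9288; min R=1−1/(4·323/300)=0.7678>−1
Confirm numerically:
  x=-0.827: |R|=0.90936 <1
  x=-0.596: |R|=0.78645 <1
  x=-0.539: |R|=0.77379 <1
  x=-1.327: |R|=1.56893 >1
  x=-1.158: |R|=1.28577 >1
  x=-1.061: |R|=1.15103 >1
Stable set (-0.9288, 0).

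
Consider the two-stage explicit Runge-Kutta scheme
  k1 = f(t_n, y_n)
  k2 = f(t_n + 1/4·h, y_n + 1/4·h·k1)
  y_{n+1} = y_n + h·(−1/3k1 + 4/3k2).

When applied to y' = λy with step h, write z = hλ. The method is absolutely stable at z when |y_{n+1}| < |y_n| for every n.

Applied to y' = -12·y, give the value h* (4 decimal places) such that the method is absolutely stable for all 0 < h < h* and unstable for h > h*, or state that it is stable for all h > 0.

Set f=λy, z=hλ:
  k1=λy_n ⇒ h·k1=z·y_n;  k2=λ(1+1/4z)y_n ⇒ h·k2=z(1+1/4z)y_n
  y_{n+1}/y_n = 1 − 1/3z + 4/3z(1+1/4z) = 1 + z + 1/3z²
  ⇒ R(z) = 1 + z + 1/3z².

Need |R(x)|<1, x<0.
x=-1.26: |R|=0.2692
R=1: x+1/3x²=0 ⇒ x=−3=-3.0000; min R=1−1/(4·1/3)=0.2500>−1
Confirm numerically:
  x=-1.901: |R|=0.30360 <1
  x=-1.859: |R|=0.29296 <1
  x=-1.700: |R|=0.26333 <1
  x=-3.404: |R|=1.45841 >1
  x=-3.393: |R|=1.44448 >1
  x=-3.374: |R|=1.42063 >1
So |R|<1 on (-3.0000, 0).

(-3.0000,0); λ=-12 ⇒ h* = (3)/12 = 0.2500.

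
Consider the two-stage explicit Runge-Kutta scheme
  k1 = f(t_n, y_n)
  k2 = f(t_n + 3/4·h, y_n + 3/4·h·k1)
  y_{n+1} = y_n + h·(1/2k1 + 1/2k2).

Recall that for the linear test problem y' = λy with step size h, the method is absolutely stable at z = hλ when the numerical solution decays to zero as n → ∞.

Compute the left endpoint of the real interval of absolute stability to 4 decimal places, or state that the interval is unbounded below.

left endpoint -2.6667.

With y'=λy (z=hλ):
  k1=λy_n ⇒ h·k1=z·y_n;  k2=λ(1+3/4z)y_n ⇒ h·k2=z(1+3/4z)y_n
  y_{n+1}/y_n = 1 + 1/2z + 1/2z(1+3/4z) = 1 + z + 3/8z²
  so R(z) = 1 + z + 3/8z².

Boundary: |R(x)|=1, x<0.
x=-1.62: |R|=0.3641
R=1: x+3/8x²=0 ⇒ x=−8/3=-2.6667; min R=1−1/(4·3/8)=0.3333>−1
Confirm numerically:
  x=-1.687: |R|=0.38024 <1
  x=-1.593: |R|=0.35862 <1
  x=-1.285: |R|=0.33421 <1
  x=-3.133: |R|=1.54788 >1
  x=-2.973: |R|=1.34152 >1
  x=-2.825: |R|=1.16773 >1
Interval (-2.6667, 0).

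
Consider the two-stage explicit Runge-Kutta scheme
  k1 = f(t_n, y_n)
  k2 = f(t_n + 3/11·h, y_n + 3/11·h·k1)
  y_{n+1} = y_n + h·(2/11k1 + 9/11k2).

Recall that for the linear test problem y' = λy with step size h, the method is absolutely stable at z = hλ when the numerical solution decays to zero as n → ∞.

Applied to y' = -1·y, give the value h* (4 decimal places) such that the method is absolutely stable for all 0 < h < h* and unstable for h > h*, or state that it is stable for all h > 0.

With y'=λy (z=hλ):
  k1=λy_n ⇒ h·k1=z·y_n;  k2=λ(1+3/11z)y_n ⇒ h·k2=z(1+3/11z)y_n
  y_{n+1}/y_n = 1 + 2/11z + 9/11z(1+3/11z) = 1 + z + 27/121z²
  so R(z) = 1 + z + 27/121z².

Need |R(x)|<1, x<0.
x=-1.27: |R|=0.0899
R=1: x+27/121x²=0 ⇒ x=−121/27=-4.4815; min R=1−1/(4·27/121)=-0.1204>−1
Confirm numerically:
  x=-4.081: |R|=0.63531 <1
  x=-3.846: |R|=0.45463 <1
  x=-2.986: |R|=0.00356 <1
  x=-1.839: |R|=0.08436 <1
  x=-4.880: |R|=1.43396 >1
  x=-4.778: |R|=1.31614 >1
Stable set (-4.4815, 0).

(-4.4815,0); λ=-1 ⇒ h* = (121/27)/1 = 4.4815.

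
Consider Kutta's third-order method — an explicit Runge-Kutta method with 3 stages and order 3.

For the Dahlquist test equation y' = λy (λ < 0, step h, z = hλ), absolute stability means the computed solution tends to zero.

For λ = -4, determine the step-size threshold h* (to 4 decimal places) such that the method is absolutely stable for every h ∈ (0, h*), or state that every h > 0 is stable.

Test eqn y'=λy, z=hλ:
  order 3, 3-stage ⇒ R(z)=1+z+z^2/2+z^3/6
  (e.g. R(-1.47)=0.08103, |R|=0.08103)

Boundary: |R(x)|=1, x<0.
x=-1.47: |R|=0.0810
|R(-2.84)|=1.6249 |R(-2.68)|=1.2969 |R(-1.91)|=0.2473
Bisect:
  x_lo=-2.8510 |R|=1.6491  x_hi=-0.0593 |R|=0.9424
  mid=-1.45515 |R|=0.09004 →hi
  mid=-2.15306 |R|=0.49871 →hi
  mid=-2.50202 |R|=0.98245 →hi
  mid=-2.67650 |R|=1.29026 →lo
  mid=-2.58926 |R|=1.13031 →lo
  mid=-2.54564 |R|=1.05491 →lo
  mid=-2.52383 |R|=1.01832 →lo
  mid=-2.51293 |R|=1.00030 →lo
  mid=-2.50747 |R|=0.99135 →hi
  ...
  [-2.51275,-2.51258] ⇒ x*=-2.5127
Interval (-2.5127, 0).

(-2.5127,0); λ=-4 ⇒ h* = 0.6282.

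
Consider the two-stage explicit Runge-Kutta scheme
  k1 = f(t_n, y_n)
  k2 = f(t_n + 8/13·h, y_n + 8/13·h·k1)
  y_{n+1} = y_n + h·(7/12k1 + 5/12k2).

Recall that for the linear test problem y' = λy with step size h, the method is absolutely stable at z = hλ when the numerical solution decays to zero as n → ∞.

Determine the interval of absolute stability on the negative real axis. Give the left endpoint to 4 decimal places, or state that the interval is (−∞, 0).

z∈(-3.9000,0).

Test eqn y'=λy, z=hλ:
  k1=λy_n ⇒ h·k1=z·y_n;  k2=λ(1+8/13z)y_n ⇒ h·k2=z(1+8/13z)y_n
  y_{n+1}/y_n = 1 + 7/12z + 5/12z(1+8/13z) = 1 + z + 10/39z²
  ⇒ R(z) = 1 + z + 10/39z².

Solve |R(x)|<1 on ℝ⁻.
x=-0.88: |R|=0.3186
R=1: x+10/39x²=0 ⇒ x=−39/10=-3.9000; min R=1−1/(4·10/39)=0.0250>−1
Confirm numerically:
  x=-3.586: |R|=0.71128 <1
  x=-2.524: |R|=0.10948 <1
  x=-1.874: |R|=0.02648 <1
  x=-4.358: |R|=1.51179 >1
  x=-4.338: |R|=1.48719 >1
  x=-3.991: |R|=1.09312 >1
Interval (-3.9000, 0).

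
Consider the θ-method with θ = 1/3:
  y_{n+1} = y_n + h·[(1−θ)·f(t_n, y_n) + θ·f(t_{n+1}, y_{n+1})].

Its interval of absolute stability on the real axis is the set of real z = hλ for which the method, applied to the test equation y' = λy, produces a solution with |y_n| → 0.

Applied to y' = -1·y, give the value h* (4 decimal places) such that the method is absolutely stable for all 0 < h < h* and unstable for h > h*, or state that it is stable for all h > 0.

On y'=λy, z=hλ:
  y_{n+1} = y_n + z·[2/3·y_n + 1/3·y_{n+1}] ⇒ (1 − 1/3z)y_{n+1} = (1 + 2/3z)y_n
  so R(z) = (1 + 2/3z)/(1 − 1/3z).

Solve |R(x)|<1 on ℝ⁻.
x=-0.97: |R|=0.2670
R=−1: 1+2/3x = −1+1/3x ⇒ -1/3x=2 ⇒ x=2/(-1/3)=-6.0000
Confirm numerically:
  x=-5.180: |R|=0.89976 <1
  x=-4.270: |R|=0.76204 <1
  x=-2.861: |R|=0.46443 <1
  x=-6.497: |R|=1.05233 >1
  x=-6.394: |R|=1.04194 >1
  x=-6.137: |R|=1.01499 >1
So |R|<1 on (-6.0000, 0).

(-6.0000,0); λ=-1 ⇒ h* = (6)/1 = 6.0000.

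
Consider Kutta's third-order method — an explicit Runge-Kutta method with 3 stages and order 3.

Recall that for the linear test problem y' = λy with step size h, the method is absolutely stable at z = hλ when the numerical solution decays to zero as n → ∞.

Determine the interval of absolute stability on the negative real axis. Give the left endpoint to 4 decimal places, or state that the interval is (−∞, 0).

(-2.5127, 0).

On y'=λy, z=hλ:
  order 3, 3-stage ⇒ R(z)=1+z+z^2/2+z^3/6
  (e.g. R(-0.73)=0.47161, |R|=0.47161)

Solve |R(x)|<1 on ℝ⁻.
x=-0.73: |R|=0.4716
|R(-2.49)|=0.9630 |R(-1.78)|=0.1358 |R(-0.57)|=0.5616
Bisect:
  x_lo=-2.8852 |R|=1.7259  x_hi=-0.2789 |R|=0.7564
  mid=-1.58206 |R|=0.00943 →hi
  mid=-2.23363 |R|=0.59638 →hi
  mid=-2.55941 |R|=1.07839 →lo
  mid=-2.39652 |R|=0.81886 →hi
  mid=-2.47797 |R|=0.94372 →hi
  mid=-2.51869 |R|=1.00980 →lo
  mid=-2.49833 |R|=0.97645 →hi
  mid=-2.50851 |R|=0.99305 →hi
  ...
  [-2.51280,-2.51264] ⇒ x*=-2.5127
So |R|<1 on (-2.5127, 0).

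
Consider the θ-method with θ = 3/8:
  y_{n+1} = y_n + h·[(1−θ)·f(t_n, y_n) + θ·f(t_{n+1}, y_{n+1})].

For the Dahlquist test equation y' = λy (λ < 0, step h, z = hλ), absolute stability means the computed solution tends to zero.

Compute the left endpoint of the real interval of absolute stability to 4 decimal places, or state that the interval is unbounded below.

On y'=λy, z=hλ:
  y_{n+1} = y_n + z·[5/8·y_n + 3/8·y_{n+1}] ⇒ (1 − 3/8z)y_{n+1} = (1 + 5/8z)y_n
  so R(z) = (1 + 5/8z)/(1 − 3/8z).

Solve |R(x)|<1 on ℝ⁻.
x=-1.26: |R|=0.1443
R=−1: 1+5/8x = −1+3/8x ⇒ -1/4x=2 ⇒ x=2/(-1/4)=-8.0000
Confirm numerically:
  x=-7.864: |R|=0.99139 <1
  x=-5.022: |R|=0.74178 <1
  x=-3.979: |R|=0.59663 <1
  x=-8.122: |R|=1.00754 >1
  x=-8.083: |R|=1.00515 >1
  x=-8.055: |R|=1.00342 >1
Interval (-8.0000, 0).

z* = -8.0000.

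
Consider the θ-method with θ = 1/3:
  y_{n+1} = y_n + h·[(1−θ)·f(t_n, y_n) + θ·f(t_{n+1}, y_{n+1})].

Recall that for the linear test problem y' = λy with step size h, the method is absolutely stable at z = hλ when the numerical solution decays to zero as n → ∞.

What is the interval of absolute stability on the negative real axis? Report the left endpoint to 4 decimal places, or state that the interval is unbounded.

With y'=λy (z=hλ):
  y_{n+1} = y_n + z·[2/3·y_n + 1/3·y_{n+1}] ⇒ (1 − 1/3z)y_{n+1} = (1 + 2/3z)y_n
  so R(z) = (1 + 2/3z)/(1 − 1/3z).

Boundary: |R(x)|=1, x<0.
x=-1.44: |R|=0.0270
R=−1: 1+2/3x = −1+1/3x ⇒ -1/3x=2 ⇒ x=2/(-1/3)=-6.0000
Confirm numerically:
  x=-5.075: |R|=0.88545 <1
  x=-2.882: |R|=0.46991 <1
  x=-2.708: |R|=0.42327 <1
  x=-6.262: |R|=1.02829 >1
  x=-6.039: |R|=1.00431 >1
So |R|<1 on (-6.0000, 0).

z∈(-6.0000,0).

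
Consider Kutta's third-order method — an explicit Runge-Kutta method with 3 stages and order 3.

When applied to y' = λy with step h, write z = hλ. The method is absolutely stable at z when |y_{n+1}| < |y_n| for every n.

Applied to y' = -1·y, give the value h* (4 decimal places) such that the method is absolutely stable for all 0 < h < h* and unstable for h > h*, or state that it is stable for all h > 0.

With y'=λy (z=hλ):
  order 3, 3-stage ⇒ R(z)=1+z+z^2/2+z^3/6
  (e.g. R(-1.41)=0.11685, |R|=0.11685)

Find x<0 with |R(x)|<1.
x=-1.41: |R|=0.1168
|R(-2.21)|=0.5669 |R(-2.15)|=0.4951 |R(-1.93)|=0.2657
Bisect:
  x_lo=-2.8307 |R|=1.6045  x_hi=-0.3606 |R|=0.6966
  mid=-1.59565 |R|=0.00029 →hi
  mid=-2.21316 |R|=0.57082 →hi
  mid=-2.52191 |R|=1.01514 →lo
  mid=-2.36754 |R|=0.77669 →hi
  mid=-2.44473 |R|=0.89161 →hi
  mid=-2.48332 |R|=0.95227 →hi
  mid=-2.50262 |R|=0.98342 →hi
  mid=-2.51227 |R|=0.99921 →hi
  mid=-2.51709 |R|=1.00716 →lo
  mid=-2.51468 |R|=1.00318 →lo
  ...
  [-2.51287,-2.51272] ⇒ x*=-2.5127
Interval (-2.5127, 0).

(-2.5127,0); λ=-1 ⇒ h* = 2.5127.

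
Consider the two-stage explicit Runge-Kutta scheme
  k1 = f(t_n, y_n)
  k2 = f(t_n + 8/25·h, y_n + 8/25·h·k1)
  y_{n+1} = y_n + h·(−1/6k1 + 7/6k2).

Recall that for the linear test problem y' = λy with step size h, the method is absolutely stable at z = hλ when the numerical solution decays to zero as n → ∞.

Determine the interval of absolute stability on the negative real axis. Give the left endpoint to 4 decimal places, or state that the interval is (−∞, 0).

(-2.6786, 0).

On y'=λy, z=hλ:
  k1=λy_n ⇒ h·k1=z·y_n;  k2=λ(1+8/25z)y_n ⇒ h·k2=z(1+8/25z)y_n
  y_{n+1}/y_n = 1 − 1/6z + 7/6z(1+8/25z) = 1 + z + 28/75z²
  ⇒ R(z) = 1 + z + 28/75z².

Find x<0 with |R(x)|<1.
x=-1.4: |R|=0.3317
R=1: x+28/75x²=0 ⇒ x=−75/28=-2.6786; min R=1−1/(4·28/75)=0.3304>−1
Confirm numerically:
  x=-2.189: |R|=0.59991 <1
  x=-1.989: |R|=0.48795 <1
  x=-1.971: |R|=0.47934 <1
  x=-1.514: |R|=0.34175 <1
  x=-3.187: |R|=1.60494 >1
  x=-2.939: |R|=1.28575 >1
  x=-2.815: |R|=1.14338 >1
So |R|<1 on (-2.6786, 0).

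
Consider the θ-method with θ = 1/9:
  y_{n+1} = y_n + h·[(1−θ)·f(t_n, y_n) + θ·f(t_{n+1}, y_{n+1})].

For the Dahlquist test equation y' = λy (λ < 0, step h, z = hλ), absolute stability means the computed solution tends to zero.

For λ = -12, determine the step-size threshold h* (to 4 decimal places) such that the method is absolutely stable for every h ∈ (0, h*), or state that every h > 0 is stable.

Test eqn y'=λy, z=hλ:
  y_{n+1} = y_n + z·[8/9·y_n + 1/9·y_{n+1}] ⇒ (1 − 1/9z)y_{n+1} = (1 + 8/9z)y_n
  R(z) = (1 + 8/9z)/(1 − 1/9z).

Need |R(x)|<1, x<0.
x=-1.52: |R|=0.3004
R=−1: 1+8/9x = −1+1/9x ⇒ -7/9x=2 ⇒ x=2/(-7/9)=-2.5714
Confirm numerically:
  x=-2.432: |R|=0.91463 <1
  x=-2.173: |R|=0.75038 <1
  x=-1.448: |R|=0.24732 <1
  x=-1.447: |R|=0.24658 <1
  x=-2.982: |R|=1.23986 >1
  x=-2.788: |R|=1.12861 >1
  x=-2.641: |R|=1.04183 >1
So |R|<1 on (-2.5714, 0).

(-2.5714,0); λ=-12 ⇒ h* = (18/7)/12 = 0.2143.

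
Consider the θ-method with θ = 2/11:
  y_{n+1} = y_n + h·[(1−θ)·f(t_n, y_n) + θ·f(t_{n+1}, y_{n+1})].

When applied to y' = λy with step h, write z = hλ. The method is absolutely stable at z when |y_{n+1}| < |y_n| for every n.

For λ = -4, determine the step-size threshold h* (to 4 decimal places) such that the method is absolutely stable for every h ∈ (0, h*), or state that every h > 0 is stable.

(-3.1429,0); λ=-4 ⇒ h* = (22/7)/4 = 0.7857.

On y'=λy, z=hλ:
  y_{n+1} = y_n + z·[9/11·y_n + 2/11·y_{n+1}] ⇒ (1 − 2/11z)y_{n+1} = (1 + 9/11z)y_n
  R(z) = (1 + 9/11z)/(1 − 2/11z).

Need |R(x)|<1, x<0.
x=-1.29: |R|=0.0449
R=−1: 1+9/11x = −1+2/11x ⇒ -7/11x=2 ⇒ x=2/(-7/11)=-3.1429
Confirm numerically:
  x=-2.280: |R|=0.61183 <1
  x=-1.723: |R|=0.31199 <1
  x=-1.704: |R|=0.30094 <1
  x=-1.627: |R|=0.25558 <1
  x=-3.692: |R|=1.20909 >1
  x=-3.286: |R|=1.05702 >1
  x=-3.172: |R|=1.01176 >1
Interval (-3.1429, 0).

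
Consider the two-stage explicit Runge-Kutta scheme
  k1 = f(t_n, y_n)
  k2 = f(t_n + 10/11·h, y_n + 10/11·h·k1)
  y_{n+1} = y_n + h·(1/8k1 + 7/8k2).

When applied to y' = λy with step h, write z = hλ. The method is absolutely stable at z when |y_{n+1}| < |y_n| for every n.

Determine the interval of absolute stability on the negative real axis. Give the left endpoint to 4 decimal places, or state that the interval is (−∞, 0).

(-1.2571, 0).

On y'=λy, z=hλ:
  k1=λy_n ⇒ h·k1=z·y_n;  k2=λ(1+10/11z)y_n ⇒ h·k2=z(1+10/11z)y_n
  y_{n+1}/y_n = 1 + 1/8z + 7/8z(1+10/11z) = 1 + z + 35/44z²
  R(z) = 1 + z + 35/44z².

Solve |R(x)|<1 on ℝ⁻.
x=-0.85: |R|=0.7247
R=1: x+35/44x²=0 ⇒ x=−44/35=-1.2571; min R=1−1/(4·35/44)=0.6857>−1
Confirm numerically:
  x=-0.872: |R|=0.73285 <1
  x=-0.860: |R|=0.72832 <1
  x=-0.582: |R|=0.68744 <1
  x=-1.762: |R|=1.70760 >1
  x=-1.630: |R|=1.48344 >1
  x=-1.423: |R|=1.18774 >1
Interval (-1.2571, 0).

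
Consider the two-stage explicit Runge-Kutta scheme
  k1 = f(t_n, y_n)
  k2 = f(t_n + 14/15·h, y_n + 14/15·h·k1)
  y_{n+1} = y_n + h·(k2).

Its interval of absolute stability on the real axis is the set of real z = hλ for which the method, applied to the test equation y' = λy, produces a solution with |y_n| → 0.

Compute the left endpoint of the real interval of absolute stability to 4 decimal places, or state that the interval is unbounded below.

left endpoint -1.0714.

Test eqn y'=λy, z=hλ:
  k1=λy_n ⇒ h·k1=z·y_n;  k2=λ(1+14/15z)y_n ⇒ h·k2=z(1+14/15z)y_n
  y_{n+1}/y_n = 1 + z(1+14/15z) = 1 + z + 14/15z²
  so R(z) = 1 + z + 14/15z².

Solve |R(x)|<1 on ℝ⁻.
x=-0.34: |R|=0.7679
R=1: x+14/15x²=0 ⇒ x=−15/14=-1.0714; min R=1−1/(4·14/15)=0.7321>−1
Confirm numerically:
  x=-0.981: |R|=0.91720 <1
  x=-0.787: |R|=0.79108 <1
  x=-0.492: |R|=0.73393 <1
  x=-1.349: |R|=1.34948 >1
  x=-1.236: |R|=1.18985 >1
Interval (-1.0714, 0).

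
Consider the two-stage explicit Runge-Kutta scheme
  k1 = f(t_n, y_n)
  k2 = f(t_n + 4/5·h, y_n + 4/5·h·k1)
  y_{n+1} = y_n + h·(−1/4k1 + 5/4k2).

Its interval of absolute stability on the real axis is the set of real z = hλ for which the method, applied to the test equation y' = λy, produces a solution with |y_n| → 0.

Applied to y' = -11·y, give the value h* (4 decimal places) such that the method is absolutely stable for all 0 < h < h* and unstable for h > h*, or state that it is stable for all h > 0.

(-1.0000,0); λ=-11 ⇒ h* = (1)/11 = 0.0909.

On y'=λy, z=hλ:
  k1=λy_n ⇒ h·k1=z·y_n;  k2=λ(1+4/5z)y_n ⇒ h·k2=z(1+4/5z)y_n
  y_{n+1}/y_n = 1 − 1/4z + 5/4z(1+4/5z) = 1 + z + z²
  Hence R(z) = 1 + z + z².

Solve |R(x)|<1 on ℝ⁻.
x=-1.19: |R|=1.2261
R=1: x+1x²=0 ⇒ x=−1=-1.0000; min R=1−1/(4·1)=0.7500>−1
Confirm numerically:
  x=-0.625: |R|=0.76562 <1
  x=-0.607: |R|=0.76145 <1
  x=-0.589: |R|=0.75792 <1
  x=-0.425: |R|=0.75562 <1
  x=-1.441: |R|=1.63548 >1
  x=-1.370: |R|=1.50690 >1
  x=-1.149: |R|=1.17120 >1
So |R|<1 on (-1.0000, 0).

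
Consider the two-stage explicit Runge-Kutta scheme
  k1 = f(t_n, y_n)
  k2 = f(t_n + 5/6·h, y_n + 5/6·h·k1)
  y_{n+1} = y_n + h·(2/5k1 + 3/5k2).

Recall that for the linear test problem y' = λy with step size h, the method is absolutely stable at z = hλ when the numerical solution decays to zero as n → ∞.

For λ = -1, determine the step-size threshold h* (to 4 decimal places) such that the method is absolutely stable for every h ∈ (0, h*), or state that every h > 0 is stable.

(-2.0000,0); λ=-1 ⇒ h* = (2)/1 = 2.0000.

On y'=λy, z=hλ:
  k1=λy_n ⇒ h·k1=z·y_n;  k2=λ(1+5/6z)y_n ⇒ h·k2=z(1+5/6z)y_n
  y_{n+1}/y_n = 1 + 2/5z + 3/5z(1+5/6z) = 1 + z + 1/2z²
  R(z) = 1 + z + 1/2z².

Find x<0 with |R(x)|<1.
x=-0.71: |R|=0.5421
R=1: x+1/2x²=0 ⇒ x=−2=-2.0000; min R=1−1/(4·1/2)=0.5000>−1
Confirm numerically:
  x=-1.818: |R|=0.83456 <1
  x=-1.498: |R|=0.62400 <1
  x=-1.419: |R|=0.58778 <1
  x=-2.504: |R|=1.63101 >1
  x=-2.234: |R|=1.26138 >1
Interval (-2.0000, 0).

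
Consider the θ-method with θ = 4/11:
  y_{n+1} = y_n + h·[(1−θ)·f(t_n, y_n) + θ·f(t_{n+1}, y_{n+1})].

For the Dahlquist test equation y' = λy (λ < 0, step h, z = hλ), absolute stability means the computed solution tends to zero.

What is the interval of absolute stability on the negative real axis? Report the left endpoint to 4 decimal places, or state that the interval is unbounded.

(-7.3333, 0).

With y'=λy (z=hλ):
  y_{n+1} = y_n + z·[7/11·y_n + 4/11·y_{n+1}] ⇒ (1 − 4/11z)y_{n+1} = (1 + 7/11z)y_n
  ⇒ R(z) = (1 + 7/11z)/(1 − 4/11z).

Boundary: |R(x)|=1, x<0.
x=-0.69: |R|=0.4484
R=−1: 1+7/11x = −1+4/11x ⇒ -3/11x=2 ⇒ x=2/(-3/11)=-7.3333
Confirm numerically:
  x=-6.993: |R|=0.97380 <1
  x=-6.033: |R|=0.88896 <1
  x=-3.851: |R|=0.60434 <1
  x=-7.903: |R|=1.04011 >1
  x=-7.803: |R|=1.03338 >1
Interval (-7.3333, 0).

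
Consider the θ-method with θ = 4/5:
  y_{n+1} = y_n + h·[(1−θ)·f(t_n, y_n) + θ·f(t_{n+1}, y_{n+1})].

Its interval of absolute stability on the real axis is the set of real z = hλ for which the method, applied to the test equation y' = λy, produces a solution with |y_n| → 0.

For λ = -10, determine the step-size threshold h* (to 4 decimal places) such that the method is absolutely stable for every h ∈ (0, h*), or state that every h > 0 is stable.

interval (−∞, 0). Any h>0 works for λ=-10.

Test eqn y'=λy, z=hλ:
  y_{n+1} = y_n + z·[1/5·y_n + 4/5·y_{n+1}] ⇒ (1 − 4/5z)y_{n+1} = (1 + 1/5z)y_n
  so R(z) = (1 + 1/5z)/(1 − 4/5z).

Find x<0 with |R(x)|<1.
x=-0.86: |R|=0.4905
x=-2: |R|=0.2308
x=-10: |R|=0.1111
x=-100: |R|=0.2346
θ=4/5≥1/2 ⇒ |1+1/5x|<|1−4/5x| ∀x<0 ⇒ stable on all of ℝ⁻.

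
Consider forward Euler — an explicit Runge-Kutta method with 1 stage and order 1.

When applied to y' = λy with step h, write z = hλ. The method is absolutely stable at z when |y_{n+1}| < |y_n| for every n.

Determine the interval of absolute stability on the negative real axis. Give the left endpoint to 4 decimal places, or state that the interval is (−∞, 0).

(-2.0000, 0).

Set f=λy, z=hλ:
  order 1, 1-stage ⇒ R(z)=1+z
  (e.g. R(-0.34)=0.66000, |R|=0.66000)

Solve |R(x)|<1 on ℝ⁻.
x=-0.34: |R|=0.6600
|R(-2.26)|=1.2600 |R(-0.85)|=0.1500 |R(-0.51)|=0.4900
Bisect:
  x_lo=-2.7642 |R|=1.7642  x_hi=-0.2031 |R|=0.7969
  mid=-1.48368 |R|=0.48368 →hi
  mid=-2.12397 |R|=1.12397 →lo
  mid=-1.80383 |R|=0.80383 →hi
  mid=-1.96390 |R|=0.96390 →hi
  mid=-2.04393 |R|=1.04393 →lo
  mid=-2.00391 |R|=1.00391 →lo
  mid=-1.98391 |R|=0.98391 →hi
  mid=-1.99391 |R|=0.99391 →hi
  mid=-1.99891 |R|=0.99891 →hi
  mid=-2.00141 |R|=1.00141 →lo
  ...
  [-2.00001,-1.99985] ⇒ x*=-2.0000
Stable set (-2.0000, 0).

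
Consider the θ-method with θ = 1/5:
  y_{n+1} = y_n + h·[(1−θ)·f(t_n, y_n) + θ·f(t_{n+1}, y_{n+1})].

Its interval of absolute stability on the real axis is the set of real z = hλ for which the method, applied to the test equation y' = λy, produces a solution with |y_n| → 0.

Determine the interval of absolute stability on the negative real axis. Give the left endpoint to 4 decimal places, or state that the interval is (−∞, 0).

Test eqn y'=λy, z=hλ:
  y_{n+1} = y_n + z·[4/5·y_n + 1/5·y_{n+1}] ⇒ (1 − 1/5z)y_{n+1} = (1 + 4/5z)y_n
  Hence R(z) = (1 + 4/5z)/(1 − 1/5z).

Solve |R(x)|<1 on ℝ⁻.
x=-1.62: |R|=0.2236
R=−1: 1+4/5x = −1+1/5x ⇒ -3/5x=2 ⇒ x=2/(-3/5)=-3.3333
Confirm numerically:
  x=-3.242: |R|=0.96676 <1
  x=-2.324: |R|=0.58656 <1
  x=-1.777: |R|=0.31105 <1
  x=-3.832: |R|=1.16938 >1
  x=-3.766: |R|=1.14807 >1
  x=-3.740: |R|=1.13959 >1
So |R|<1 on (-3.3333, 0).

z∈(-3.3333,0).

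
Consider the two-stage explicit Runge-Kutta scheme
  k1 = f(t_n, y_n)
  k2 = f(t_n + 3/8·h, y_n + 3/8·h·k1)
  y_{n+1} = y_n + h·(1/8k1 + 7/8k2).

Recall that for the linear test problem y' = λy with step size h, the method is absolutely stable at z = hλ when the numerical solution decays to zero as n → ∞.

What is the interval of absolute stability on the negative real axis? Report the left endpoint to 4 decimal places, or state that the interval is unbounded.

(-3.0476, 0).

With y'=λy (z=hλ):
  k1=λy_n ⇒ h·k1=z·y_n;  k2=λ(1+3/8z)y_n ⇒ h·k2=z(1+3/8z)y_n
  y_{n+1}/y_n = 1 + 1/8z + 7/8z(1+3/8z) = 1 + z + 21/64z²
  ⇒ R(z) = 1 + z + 21/64z².

Solve |R(x)|<1 on ℝ⁻.
x=-1.64: |R|=0.2425
R=1: x+21/64x²=0 ⇒ x=−64/21=-3.0476; min R=1−1/(4·21/64)=0.2381>−1
Confirm numerically:
  x=-2.600: |R|=0.61813 <1
  x=-2.109: |R|=0.35046 <1
  x=-2.055: |R|=0.33068 <1
  x=-1.227: |R|=0.26700 <1
  x=-3.563: |R|=1.60254 >1
  x=-3.340: |R|=1.32043 >1
  x=-3.146: |R|=1.10156 >1
Stable set (-3.0476, 0).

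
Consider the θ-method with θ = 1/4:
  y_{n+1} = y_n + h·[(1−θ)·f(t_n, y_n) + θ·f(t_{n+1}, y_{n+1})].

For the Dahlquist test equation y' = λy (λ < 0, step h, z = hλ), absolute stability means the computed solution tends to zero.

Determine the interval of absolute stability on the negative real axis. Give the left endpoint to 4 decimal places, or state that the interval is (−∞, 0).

Test eqn y'=λy, z=hλ:
  y_{n+1} = y_n + z·[3/4·y_n + 1/4·y_{n+1}] ⇒ (1 − 1/4z)y_{n+1} = (1 + 3/4z)y_n
  Hence R(z) = (1 + 3/4z)/(1 − 1/4z).

Boundary: |R(x)|=1, x<0.
x=-0.82: |R|=0.3195
R=−1: 1+3/4x = −1+1/4x ⇒ -1/2x=2 ⇒ x=2/(-1/2)=-4.0000
Confirm numerically:
  x=-3.407: |R|=0.83988 <1
  x=-3.007: |R|=0.71657 <1
  x=-1.833: |R|=0.25699 <1
  x=-4.175: |R|=1.04281 >1
  x=-4.052: |R|=1.01292 >1
Stable set (-4.0000, 0).

z∈(-4.0000,0).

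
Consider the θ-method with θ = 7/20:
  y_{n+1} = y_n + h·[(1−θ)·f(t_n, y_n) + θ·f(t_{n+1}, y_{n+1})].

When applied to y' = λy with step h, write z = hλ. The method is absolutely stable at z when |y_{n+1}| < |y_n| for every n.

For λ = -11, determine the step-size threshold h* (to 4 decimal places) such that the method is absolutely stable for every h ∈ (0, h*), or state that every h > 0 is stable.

(-6.6667,0); λ=-11 ⇒ h* = (20/3)/11 = 0.6061.

Set f=λy, z=hλ:
  y_{n+1} = y_n + z·[13/20·y_n + 7/20·y_{n+1}] ⇒ (1 − 7/20z)y_{n+1} = (1 + 13/20z)y_n
  ⇒ R(z) = (1 + 13/20z)/(1 − 7/20z).

Solve |R(x)|<1 on ℝ⁻.
x=-0.34: |R|=0.6962
R=−1: 1+13/20x = −1+7/20x ⇒ -3/10x=2 ⇒ x=2/(-3/10)=-6.6667
Confirm numerically:
  x=-5.044: |R|=0.82397 <1
  x=-4.731: |R|=0.78135 <1
  x=-3.428: |R|=0.55832 <1
  x=-6.896: |R|=1.02015 >1
  x=-6.848: |R|=1.01602 >1
  x=-6.717: |R|=1.00451 >1
So |R|<1 on (-6.6667, 0).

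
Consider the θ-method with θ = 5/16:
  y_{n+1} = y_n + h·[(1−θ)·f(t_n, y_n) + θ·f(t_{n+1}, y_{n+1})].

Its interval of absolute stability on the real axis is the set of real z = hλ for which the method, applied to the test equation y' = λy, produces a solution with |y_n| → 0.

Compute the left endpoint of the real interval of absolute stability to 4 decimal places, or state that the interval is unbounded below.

z* = -5.3333.

With y'=λy (z=hλ):
  y_{n+1} = y_n + z·[11/16·y_n + 5/16·y_{n+1}] ⇒ (1 − 5/16z)y_{n+1} = (1 + 11/16z)y_n
  R(z) = (1 + 11/16z)/(1 − 5/16z).

Boundary: |R(x)|=1, x<0.
x=-1.79: |R|=0.1479
R=−1: 1+11/16x = −1+5/16x ⇒ -3/8x=2 ⇒ x=2/(-3/8)=-5.3333
Confirm numerically:
  x=-3.645: |R|=0.70402 <1
  x=-3.249: |R|=0.61216 <1
  x=-2.351: |R|=0.35529 <1
  x=-2.304: |R|=0.33953 <1
  x=-5.867: |R|=1.07063 >1
  x=-5.740: |R|=1.05459 >1
  x=-5.538: |R|=1.02811 >1
Interval (-5.3333, 0).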